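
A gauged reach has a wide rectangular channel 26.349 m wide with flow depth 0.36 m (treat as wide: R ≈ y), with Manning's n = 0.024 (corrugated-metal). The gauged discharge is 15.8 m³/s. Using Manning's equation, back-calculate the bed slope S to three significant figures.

A = b·y = 26.349 × 0.36 = 9.486 m²
Wide channel: R ≈ y = 0.36 m
S = (Q·n / (1·A·R^(2/3)))² = (15.8×0.024 / (1×9.486×0.5061))² = 0.006240

0.00624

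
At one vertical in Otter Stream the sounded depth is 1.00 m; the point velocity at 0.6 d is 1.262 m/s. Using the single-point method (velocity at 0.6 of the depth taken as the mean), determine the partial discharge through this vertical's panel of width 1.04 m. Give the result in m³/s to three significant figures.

v̄ = v₀.₆ = 1.262 m/s
q = v̄ × d × w = 1.262 × 1.00 × 1.04 = 1.312 m³/s

1.31 m³/s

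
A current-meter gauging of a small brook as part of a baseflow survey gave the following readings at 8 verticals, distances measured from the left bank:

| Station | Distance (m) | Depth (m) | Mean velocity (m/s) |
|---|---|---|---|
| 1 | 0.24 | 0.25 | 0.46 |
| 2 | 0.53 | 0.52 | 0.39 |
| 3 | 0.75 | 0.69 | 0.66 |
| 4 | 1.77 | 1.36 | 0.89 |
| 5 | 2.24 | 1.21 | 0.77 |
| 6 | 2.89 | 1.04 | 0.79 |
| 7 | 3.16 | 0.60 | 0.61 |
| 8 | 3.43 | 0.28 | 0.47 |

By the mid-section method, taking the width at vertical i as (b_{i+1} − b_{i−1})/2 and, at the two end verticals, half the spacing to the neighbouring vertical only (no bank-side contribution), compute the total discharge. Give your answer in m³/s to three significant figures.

2.27 m³/s

w_1 = (0.53 − 0.24)/2 = 0.145 m; q_1 = 0.46 × 0.25 × 0.145 = 0.01668 m³/s
w_2 = (0.75 − 0.24)/2 = 0.255 m; q_2 = 0.39 × 0.52 × 0.255 = 0.05171 m³/s
w_3 = (1.77 − 0.53)/2 = 0.62 m; q_3 = 0.66 × 0.69 × 0.62 = 0.2823 m³/s
w_4 = (2.24 − 0.75)/2 = 0.745 m; q_4 = 0.89 × 1.36 × 0.745 = 0.9017 m³/s
w_5 = (2.89 − 1.77)/2 = 0.56 m; q_5 = 0.77 × 1.21 × 0.56 = 0.5218 m³/s
w_6 = (3.16 − 2.24)/2 = 0.46 m; q_6 = 0.79 × 1.04 × 0.46 = 0.3779 m³/s
w_7 = (3.43 − 2.89)/2 = 0.27 m; q_7 = 0.61 × 0.60 × 0.27 = 0.09882 m³/s
w_8 = (3.43 − 3.16)/2 = 0.135 m; q_8 = 0.47 × 0.28 × 0.135 = 0.01777 m³/s
Q = Σ qᵢ = 2.269 m³/s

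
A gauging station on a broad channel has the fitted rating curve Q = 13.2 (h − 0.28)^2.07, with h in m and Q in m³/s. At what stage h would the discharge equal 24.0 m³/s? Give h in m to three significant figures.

1.61 m

h − h₀ = (Q/C)^(1/b) = (24.0/13.2)^(1/2.07) = 1.335 m
h = 0.28 + 1.335 = 1.615 m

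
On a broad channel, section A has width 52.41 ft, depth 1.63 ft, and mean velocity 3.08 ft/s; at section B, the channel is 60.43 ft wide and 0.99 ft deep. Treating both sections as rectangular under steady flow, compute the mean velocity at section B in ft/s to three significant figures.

Q = A₁V₁ = (52.41×1.63) × 3.08 = 263.1 ft³/s
A₂ = 60.43 × 0.99 = 59.83 ft²
V₂ = Q/A₂ = 263.1/59.83 = 4.398 ft/s

4.40 ft/s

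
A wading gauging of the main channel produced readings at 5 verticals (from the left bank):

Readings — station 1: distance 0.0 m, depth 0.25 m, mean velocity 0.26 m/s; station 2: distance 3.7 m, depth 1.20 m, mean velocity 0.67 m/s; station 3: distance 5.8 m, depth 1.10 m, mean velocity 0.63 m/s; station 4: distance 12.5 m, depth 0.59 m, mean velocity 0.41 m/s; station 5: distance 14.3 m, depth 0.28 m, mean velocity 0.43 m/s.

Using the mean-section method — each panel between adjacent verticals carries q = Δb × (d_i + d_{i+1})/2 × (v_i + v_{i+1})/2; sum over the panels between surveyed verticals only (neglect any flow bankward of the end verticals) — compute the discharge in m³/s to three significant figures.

Panel 1-2: Δb = 3.7 m, d̄ = (0.25+1.20)/2 = 0.725, v̄ = (0.26+0.67)/2 = 0.465 → q = 3.7×0.725×0.465 = 1.247 m³/s
Panel 2-3: Δb = 2.1 m, d̄ = (1.20+1.10)/2 = 1.15, v̄ = (0.67+0.63)/2 = 0.65 → q = 2.1×1.15×0.65 = 1.570 m³/s
Panel 3-4: Δb = 6.7 m, d̄ = (1.10+0.59)/2 = 0.845, v̄ = (0.63+0.41)/2 = 0.52 → q = 6.7×0.845×0.52 = 2.944 m³/s
Panel 4-5: Δb = 1.8 m, d̄ = (0.59+0.28)/2 = 0.435, v̄ = (0.41+0.43)/2 = 0.42 → q = 1.8×0.435×0.42 = 0.3289 m³/s
Q = Σ q = 6.090 m³/s

6.09 m³/s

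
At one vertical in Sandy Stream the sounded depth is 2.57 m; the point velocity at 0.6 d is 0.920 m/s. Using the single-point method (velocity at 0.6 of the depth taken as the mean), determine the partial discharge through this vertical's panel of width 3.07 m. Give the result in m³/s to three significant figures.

v̄ = v₀.₆ = 0.920 m/s
q = v̄ × d × w = 0.9200 × 2.57 × 3.07 = 7.259 m³/s

7.26 m³/s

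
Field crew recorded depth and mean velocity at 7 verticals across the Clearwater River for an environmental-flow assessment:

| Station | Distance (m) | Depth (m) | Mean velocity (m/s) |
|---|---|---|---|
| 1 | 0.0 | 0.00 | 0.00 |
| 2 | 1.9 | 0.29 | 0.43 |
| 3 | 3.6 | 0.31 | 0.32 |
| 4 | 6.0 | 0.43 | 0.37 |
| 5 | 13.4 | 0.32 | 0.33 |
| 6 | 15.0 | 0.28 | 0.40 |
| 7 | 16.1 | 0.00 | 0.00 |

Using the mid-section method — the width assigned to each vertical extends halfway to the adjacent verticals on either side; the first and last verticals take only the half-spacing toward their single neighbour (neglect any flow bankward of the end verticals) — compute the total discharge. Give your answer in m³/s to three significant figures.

1.83 m³/s

w_2 = (3.6 − 0.0)/2 = 1.8 m; q_2 = 0.43 × 0.29 × 1.8 = 0.2245 m³/s
w_3 = (6.0 − 1.9)/2 = 2.05 m; q_3 = 0.32 × 0.31 × 2.05 = 0.2034 m³/s
w_4 = (13.4 − 3.6)/2 = 4.9 m; q_4 = 0.37 × 0.43 × 4.9 = 0.7796 m³/s
w_5 = (15.0 − 6.0)/2 = 4.5 m; q_5 = 0.33 × 0.32 × 4.5 = 0.4752 m³/s
w_6 = (16.1 − 13.4)/2 = 1.35 m; q_6 = 0.40 × 0.28 × 1.35 = 0.1512 m³/s
Stations 1, 7 contribute zero (depth or velocity is 0).
Q = Σ qᵢ = 1.834 m³/s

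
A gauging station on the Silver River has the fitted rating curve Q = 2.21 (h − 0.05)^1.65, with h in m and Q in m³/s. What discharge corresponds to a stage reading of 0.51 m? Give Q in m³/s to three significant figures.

0.614 m³/s

Q = 2.21 × (0.51 − 0.05)^1.65 = 2.21 × 0.46^1.65 = 0.6137 m³/s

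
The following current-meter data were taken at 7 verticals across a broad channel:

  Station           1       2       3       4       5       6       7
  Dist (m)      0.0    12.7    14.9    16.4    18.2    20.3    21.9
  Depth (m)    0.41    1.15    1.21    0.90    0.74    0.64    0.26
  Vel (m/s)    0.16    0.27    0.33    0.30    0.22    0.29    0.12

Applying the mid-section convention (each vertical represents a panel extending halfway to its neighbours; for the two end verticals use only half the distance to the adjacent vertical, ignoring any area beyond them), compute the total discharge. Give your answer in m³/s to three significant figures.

w_1 = (12.7 − 0.0)/2 = 6.35 m; q_1 = 0.16 × 0.41 × 6.35 = 0.4166 m³/s
w_2 = (14.9 − 0.0)/2 = 7.45 m; q_2 = 0.27 × 1.15 × 7.45 = 2.313 m³/s
w_3 = (16.4 − 12.7)/2 = 1.85 m; q_3 = 0.33 × 1.21 × 1.85 = 0.7387 m³/s
w_4 = (18.2 − 14.9)/2 = 1.65 m; q_4 = 0.30 × 0.90 × 1.65 = 0.4455 m³/s
w_5 = (20.3 − 16.4)/2 = 1.95 m; q_5 = 0.22 × 0.74 × 1.95 = 0.3175 m³/s
w_6 = (21.9 − 18.2)/2 = 1.85 m; q_6 = 0.29 × 0.64 × 1.85 = 0.3434 m³/s
w_7 = (21.9 − 20.3)/2 = 0.8 m; q_7 = 0.12 × 0.26 × 0.8 = 0.02496 m³/s
Q = Σ qᵢ = 4.600 m³/s

4.60 m³/s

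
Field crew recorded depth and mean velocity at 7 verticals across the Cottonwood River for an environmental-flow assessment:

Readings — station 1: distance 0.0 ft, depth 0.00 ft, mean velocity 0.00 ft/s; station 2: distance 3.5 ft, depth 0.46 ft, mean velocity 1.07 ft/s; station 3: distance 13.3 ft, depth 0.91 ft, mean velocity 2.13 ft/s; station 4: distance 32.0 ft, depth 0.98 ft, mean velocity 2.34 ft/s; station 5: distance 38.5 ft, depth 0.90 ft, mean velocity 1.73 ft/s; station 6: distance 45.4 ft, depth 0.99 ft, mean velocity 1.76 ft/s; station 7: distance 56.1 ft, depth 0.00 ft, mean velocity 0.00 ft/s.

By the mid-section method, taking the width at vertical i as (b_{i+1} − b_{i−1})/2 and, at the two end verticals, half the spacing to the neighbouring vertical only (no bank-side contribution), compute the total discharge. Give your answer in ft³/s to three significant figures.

85.6 ft³/s

w_2 = (13.3 − 0.0)/2 = 6.65 ft; q_2 = 1.07 × 0.46 × 6.65 = 3.273 ft³/s
w_3 = (32.0 − 3.5)/2 = 14.25 ft; q_3 = 2.13 × 0.91 × 14.25 = 27.62 ft³/s
w_4 = (38.5 − 13.3)/2 = 12.6 ft; q_4 = 2.34 × 0.98 × 12.6 = 28.89 ft³/s
w_5 = (45.4 − 32.0)/2 = 6.7 ft; q_5 = 1.73 × 0.90 × 6.7 = 10.43 ft³/s
w_6 = (56.1 − 38.5)/2 = 8.8 ft; q_6 = 1.76 × 0.99 × 8.8 = 15.33 ft³/s
Stations 1, 7 contribute zero (depth or velocity is 0).
Q = Σ qᵢ = 85.55 ft³/s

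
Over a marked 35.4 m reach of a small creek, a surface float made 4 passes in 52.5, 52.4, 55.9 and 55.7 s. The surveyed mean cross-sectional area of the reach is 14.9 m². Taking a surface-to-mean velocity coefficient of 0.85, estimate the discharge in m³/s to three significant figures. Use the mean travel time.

t̄ = (52.5 + 52.4 + 55.9 + 55.7) / 4 = 54.125 s
v_surface = L / t̄ = 35.4 / 54.125 = 0.6540 m/s
v_mean = 0.85 × 0.6540 = 0.5559 m/s
Q = A × v_mean = 14.9 × 0.5559 = 8.283 m³/s

8.28 m³/s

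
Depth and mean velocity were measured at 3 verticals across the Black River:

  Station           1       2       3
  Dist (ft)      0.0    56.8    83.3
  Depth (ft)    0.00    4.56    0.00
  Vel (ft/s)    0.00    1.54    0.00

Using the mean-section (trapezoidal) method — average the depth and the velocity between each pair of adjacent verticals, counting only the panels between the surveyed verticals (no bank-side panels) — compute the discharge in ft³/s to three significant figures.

Panel 1-2: Δb = 56.8 ft, d̄ = (0.00+4.56)/2 = 2.28, v̄ = (0.00+1.54)/2 = 0.77 → q = 56.8×2.28×0.77 = 99.72 ft³/s
Panel 2-3: Δb = 26.5 ft, d̄ = (4.56+0.00)/2 = 2.28, v̄ = (1.54+0.00)/2 = 0.77 → q = 26.5×2.28×0.77 = 46.52 ft³/s
Q = Σ q = 146.2 ft³/s

146 ft³/s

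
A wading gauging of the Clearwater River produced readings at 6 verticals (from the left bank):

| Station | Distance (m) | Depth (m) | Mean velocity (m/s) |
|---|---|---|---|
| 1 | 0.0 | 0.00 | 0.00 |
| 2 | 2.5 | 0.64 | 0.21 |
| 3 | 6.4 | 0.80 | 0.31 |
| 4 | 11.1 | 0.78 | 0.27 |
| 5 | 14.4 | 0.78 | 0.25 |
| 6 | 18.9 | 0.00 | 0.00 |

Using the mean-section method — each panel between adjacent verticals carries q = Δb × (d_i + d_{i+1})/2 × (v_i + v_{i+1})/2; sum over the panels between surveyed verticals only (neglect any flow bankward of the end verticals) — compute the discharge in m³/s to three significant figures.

2.78 m³/s

Panel 1-2: Δb = 2.5 m, d̄ = (0.00+0.64)/2 = 0.32, v̄ = (0.00+0.21)/2 = 0.105 → q = 2.5×0.32×0.105 = 0.08400 m³/s
Panel 2-3: Δb = 3.9 m, d̄ = (0.64+0.80)/2 = 0.72, v̄ = (0.21+0.31)/2 = 0.26 → q = 3.9×0.72×0.26 = 0.7301 m³/s
Panel 3-4: Δb = 4.7 m, d̄ = (0.80+0.78)/2 = 0.79, v̄ = (0.31+0.27)/2 = 0.29 → q = 4.7×0.79×0.29 = 1.077 m³/s
Panel 4-5: Δb = 3.3 m, d̄ = (0.78+0.78)/2 = 0.78, v̄ = (0.27+0.25)/2 = 0.26 → q = 3.3×0.78×0.26 = 0.6692 m³/s
Panel 5-6: Δb = 4.5 m, d̄ = (0.78+0.00)/2 = 0.39, v̄ = (0.25+0.00)/2 = 0.125 → q = 4.5×0.39×0.125 = 0.2194 m³/s
Q = Σ q = 2.779 m³/s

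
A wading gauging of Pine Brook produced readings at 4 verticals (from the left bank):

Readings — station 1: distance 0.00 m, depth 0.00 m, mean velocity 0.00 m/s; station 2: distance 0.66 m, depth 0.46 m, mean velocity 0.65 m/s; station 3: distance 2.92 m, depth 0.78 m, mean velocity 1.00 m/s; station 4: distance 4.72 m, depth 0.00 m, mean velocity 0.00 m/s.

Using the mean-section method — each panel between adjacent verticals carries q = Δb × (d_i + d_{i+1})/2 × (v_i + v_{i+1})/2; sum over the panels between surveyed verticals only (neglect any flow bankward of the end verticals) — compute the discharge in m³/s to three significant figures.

1.56 m³/s

Panel 1-2: Δb = 0.66 m, d̄ = (0.00+0.46)/2 = 0.23, v̄ = (0.00+0.65)/2 = 0.325 → q = 0.66×0.23×0.325 = 0.04934 m³/s
Panel 2-3: Δb = 2.26 m, d̄ = (0.46+0.78)/2 = 0.62, v̄ = (0.65+1.00)/2 = 0.825 → q = 2.26×0.62×0.825 = 1.156 m³/s
Panel 3-4: Δb = 1.8 m, d̄ = (0.78+0.00)/2 = 0.39, v̄ = (1.00+0.00)/2 = 0.5 → q = 1.8×0.39×0.5 = 0.3510 m³/s
Q = Σ q = 1.556 m³/s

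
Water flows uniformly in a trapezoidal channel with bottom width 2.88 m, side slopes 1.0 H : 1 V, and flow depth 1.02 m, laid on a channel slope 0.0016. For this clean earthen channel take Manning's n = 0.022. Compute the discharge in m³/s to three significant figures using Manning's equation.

5.65 m³/s

A = (b + z·y)·y = (2.88 + 1.0×1.02)×1.02 = 3.978 m²
P = b + 2y√(1+z²) = 2.88 + 2×1.02×√(1+1.0²) = 5.765 m
R = A/P = 3.978/5.765 = 0.6900 m
Q = (1/n)·A·R^(2/3)·S^(1/2) = (1/0.022) × 3.978 × 0.6900^(2/3) × 0.0016^(1/2) = 5.648 m³/s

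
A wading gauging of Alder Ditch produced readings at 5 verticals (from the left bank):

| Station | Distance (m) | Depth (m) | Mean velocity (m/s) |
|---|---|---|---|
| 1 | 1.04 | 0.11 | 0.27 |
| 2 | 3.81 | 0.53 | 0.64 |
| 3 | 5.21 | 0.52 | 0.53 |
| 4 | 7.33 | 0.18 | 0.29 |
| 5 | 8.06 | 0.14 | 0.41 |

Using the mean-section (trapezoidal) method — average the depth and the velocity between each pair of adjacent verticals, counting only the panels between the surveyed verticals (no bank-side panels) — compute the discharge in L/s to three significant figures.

1180 L/s

Panel 1-2: Δb = 2.77 m, d̄ = (0.11+0.53)/2 = 0.32, v̄ = (0.27+0.64)/2 = 0.455 → q = 2.77×0.32×0.455 = 0.4033 m³/s
Panel 2-3: Δb = 1.4 m, d̄ = (0.53+0.52)/2 = 0.525, v̄ = (0.64+0.53)/2 = 0.585 → q = 1.4×0.525×0.585 = 0.4300 m³/s
Panel 3-4: Δb = 2.12 m, d̄ = (0.52+0.18)/2 = 0.35, v̄ = (0.53+0.29)/2 = 0.41 → q = 2.12×0.35×0.41 = 0.3042 m³/s
Panel 4-5: Δb = 0.73 m, d̄ = (0.18+0.14)/2 = 0.16, v̄ = (0.29+0.41)/2 = 0.35 → q = 0.73×0.16×0.35 = 0.04088 m³/s
Q = Σ q = 1.178 m³/s
= 1.178 × 1000 = 1178 L/s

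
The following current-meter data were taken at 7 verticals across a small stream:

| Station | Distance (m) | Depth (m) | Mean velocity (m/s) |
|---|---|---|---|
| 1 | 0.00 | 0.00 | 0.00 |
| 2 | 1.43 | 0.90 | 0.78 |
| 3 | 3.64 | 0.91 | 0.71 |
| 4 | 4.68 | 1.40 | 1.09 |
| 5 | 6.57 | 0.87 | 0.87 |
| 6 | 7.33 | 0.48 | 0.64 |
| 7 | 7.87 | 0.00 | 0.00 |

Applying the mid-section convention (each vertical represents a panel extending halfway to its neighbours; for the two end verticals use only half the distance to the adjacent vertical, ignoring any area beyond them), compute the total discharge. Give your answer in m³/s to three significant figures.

5.77 m³/s

w_2 = (3.64 − 0.00)/2 = 1.82 m; q_2 = 0.78 × 0.90 × 1.82 = 1.278 m³/s
w_3 = (4.68 − 1.43)/2 = 1.625 m; q_3 = 0.71 × 0.91 × 1.625 = 1.050 m³/s
w_4 = (6.57 − 3.64)/2 = 1.465 m; q_4 = 1.09 × 1.40 × 1.465 = 2.236 m³/s
w_5 = (7.33 − 4.68)/2 = 1.325 m; q_5 = 0.87 × 0.87 × 1.325 = 1.003 m³/s
w_6 = (7.87 − 6.57)/2 = 0.65 m; q_6 = 0.64 × 0.48 × 0.65 = 0.1997 m³/s
Stations 1, 7 contribute zero (depth or velocity is 0).
Q = Σ qᵢ = 5.766 m³/s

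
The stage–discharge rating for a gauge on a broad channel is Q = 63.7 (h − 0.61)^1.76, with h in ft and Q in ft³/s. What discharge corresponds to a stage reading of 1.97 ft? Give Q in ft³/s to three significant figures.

109 ft³/s

Q = 63.7 × (1.97 − 0.61)^1.76 = 63.7 × 1.36^1.76 = 109.4 ft³/s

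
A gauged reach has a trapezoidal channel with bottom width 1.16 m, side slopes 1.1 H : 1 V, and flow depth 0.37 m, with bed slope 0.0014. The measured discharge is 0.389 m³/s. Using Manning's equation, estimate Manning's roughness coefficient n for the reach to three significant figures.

0.0225

A = (b + z·y)·y = (1.16 + 1.1×0.37)×0.37 = 0.5798 m²
P = b + 2y√(1+z²) = 1.16 + 2×0.37×√(1+1.1²) = 2.260 m
R = A/P = 0.5798/2.260 = 0.2565 m
n = (1/Q)·A·R^(2/3)·S^(1/2) = (1/0.389) × 0.5798 × 0.4037 × 0.03742 = 0.02252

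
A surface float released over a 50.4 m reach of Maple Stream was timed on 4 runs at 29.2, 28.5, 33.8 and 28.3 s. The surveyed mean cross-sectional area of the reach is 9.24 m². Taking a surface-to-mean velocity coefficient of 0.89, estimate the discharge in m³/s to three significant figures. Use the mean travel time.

t̄ = (29.2 + 28.5 + 33.8 + 28.3) / 4 = 29.95 s
v_surface = L / t̄ = 50.4 / 29.95 = 1.683 m/s
v_mean = 0.89 × 1.683 = 1.498 m/s
Q = A × v_mean = 9.24 × 1.498 = 13.84 m³/s

13.8 m³/s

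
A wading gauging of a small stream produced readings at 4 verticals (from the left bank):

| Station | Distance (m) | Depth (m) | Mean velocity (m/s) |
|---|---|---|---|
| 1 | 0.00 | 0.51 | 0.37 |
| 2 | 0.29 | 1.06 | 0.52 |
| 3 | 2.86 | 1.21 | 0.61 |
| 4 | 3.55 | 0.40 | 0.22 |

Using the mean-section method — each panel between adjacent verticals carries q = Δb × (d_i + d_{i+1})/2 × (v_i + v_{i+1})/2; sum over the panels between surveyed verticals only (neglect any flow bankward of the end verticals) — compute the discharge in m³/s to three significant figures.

Panel 1-2: Δb = 0.29 m, d̄ = (0.51+1.06)/2 = 0.785, v̄ = (0.37+0.52)/2 = 0.445 → q = 0.29×0.785×0.445 = 0.1013 m³/s
Panel 2-3: Δb = 2.57 m, d̄ = (1.06+1.21)/2 = 1.135, v̄ = (0.52+0.61)/2 = 0.565 → q = 2.57×1.135×0.565 = 1.648 m³/s
Panel 3-4: Δb = 0.69 m, d̄ = (1.21+0.40)/2 = 0.805, v̄ = (0.61+0.22)/2 = 0.415 → q = 0.69×0.805×0.415 = 0.2305 m³/s
Q = Σ q = 1.980 m³/s

1.98 m³/s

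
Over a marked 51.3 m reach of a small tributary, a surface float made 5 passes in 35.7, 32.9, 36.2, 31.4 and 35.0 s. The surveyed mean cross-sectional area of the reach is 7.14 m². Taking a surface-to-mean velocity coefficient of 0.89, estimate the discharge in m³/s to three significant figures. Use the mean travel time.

t̄ = (35.7 + 32.9 + 36.2 + 31.4 + 35.0) / 5 = 34.24 s
v_surface = L / t̄ = 51.3 / 34.24 = 1.498 m/s
v_mean = 0.89 × 1.498 = 1.333 m/s
Q = A × v_mean = 7.14 × 1.333 = 9.521 m³/s

9.52 m³/s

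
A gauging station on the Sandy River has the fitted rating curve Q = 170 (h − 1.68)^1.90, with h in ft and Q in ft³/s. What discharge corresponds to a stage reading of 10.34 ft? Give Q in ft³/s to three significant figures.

10300 ft³/s

Q = 170 × (10.34 − 1.68)^1.90 = 170 × 8.66^1.90 = 10270 ft³/s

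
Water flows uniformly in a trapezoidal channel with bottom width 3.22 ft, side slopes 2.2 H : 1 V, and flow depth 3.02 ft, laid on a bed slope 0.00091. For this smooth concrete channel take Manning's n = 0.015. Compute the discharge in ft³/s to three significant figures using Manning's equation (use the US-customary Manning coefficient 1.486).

A = (b + z·y)·y = (3.22 + 2.2×3.02)×3.02 = 29.79 ft²
P = b + 2y√(1+z²) = 3.22 + 2×3.02×√(1+2.2²) = 17.82 ft
R = A/P = 29.79/17.82 = 1.672 ft
Q = (1.486/n)·A·R^(2/3)·S^(1/2) = (1.486/0.015) × 29.79 × 1.672^(2/3) × 0.00091^(1/2) = 125.4 ft³/s

125 ft³/s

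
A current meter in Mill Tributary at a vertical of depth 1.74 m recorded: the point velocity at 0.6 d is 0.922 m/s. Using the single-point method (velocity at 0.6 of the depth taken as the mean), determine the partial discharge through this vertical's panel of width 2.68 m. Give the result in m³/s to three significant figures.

v̄ = v₀.₆ = 0.922 m/s
q = v̄ × d × w = 0.9220 × 1.74 × 2.68 = 4.299 m³/s

4.30 m³/s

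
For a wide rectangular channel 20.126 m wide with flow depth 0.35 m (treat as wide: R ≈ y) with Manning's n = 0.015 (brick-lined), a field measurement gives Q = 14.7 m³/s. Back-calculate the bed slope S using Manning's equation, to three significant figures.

0.00397

A = b·y = 20.126 × 0.35 = 7.044 m²
Wide channel: R ≈ y = 0.35 m
S = (Q·n / (1·A·R^(2/3)))² = (14.7×0.015 / (1×7.044×0.4966))² = 0.003973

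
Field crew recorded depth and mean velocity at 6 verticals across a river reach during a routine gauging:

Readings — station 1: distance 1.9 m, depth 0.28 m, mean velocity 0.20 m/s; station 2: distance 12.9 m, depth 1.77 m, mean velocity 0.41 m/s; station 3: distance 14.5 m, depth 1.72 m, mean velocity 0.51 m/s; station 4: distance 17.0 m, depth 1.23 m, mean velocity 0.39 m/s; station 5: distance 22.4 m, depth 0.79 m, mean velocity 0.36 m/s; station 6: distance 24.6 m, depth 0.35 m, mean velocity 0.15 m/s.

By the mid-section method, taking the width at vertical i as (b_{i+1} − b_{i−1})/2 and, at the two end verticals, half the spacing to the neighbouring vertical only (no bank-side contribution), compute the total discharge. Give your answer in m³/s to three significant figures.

w_1 = (12.9 − 1.9)/2 = 5.5 m; q_1 = 0.20 × 0.28 × 5.5 = 0.3080 m³/s
w_2 = (14.5 − 1.9)/2 = 6.3 m; q_2 = 0.41 × 1.77 × 6.3 = 4.572 m³/s
w_3 = (17.0 − 12.9)/2 = 2.05 m; q_3 = 0.51 × 1.72 × 2.05 = 1.798 m³/s
w_4 = (22.4 − 14.5)/2 = 3.95 m; q_4 = 0.39 × 1.23 × 3.95 = 1.895 m³/s
w_5 = (24.6 − 17.0)/2 = 3.8 m; q_5 = 0.36 × 0.79 × 3.8 = 1.081 m³/s
w_6 = (24.6 − 22.4)/2 = 1.1 m; q_6 = 0.15 × 0.35 × 1.1 = 0.05775 m³/s
Q = Σ qᵢ = 9.711 m³/s

9.71 m³/s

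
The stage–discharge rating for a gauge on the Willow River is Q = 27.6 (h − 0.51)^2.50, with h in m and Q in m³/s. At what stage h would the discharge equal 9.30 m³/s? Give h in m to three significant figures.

1.16 m

h − h₀ = (Q/C)^(1/b) = (9.30/27.6)^(1/2.50) = 0.6472 m
h = 0.51 + 0.6472 = 1.157 m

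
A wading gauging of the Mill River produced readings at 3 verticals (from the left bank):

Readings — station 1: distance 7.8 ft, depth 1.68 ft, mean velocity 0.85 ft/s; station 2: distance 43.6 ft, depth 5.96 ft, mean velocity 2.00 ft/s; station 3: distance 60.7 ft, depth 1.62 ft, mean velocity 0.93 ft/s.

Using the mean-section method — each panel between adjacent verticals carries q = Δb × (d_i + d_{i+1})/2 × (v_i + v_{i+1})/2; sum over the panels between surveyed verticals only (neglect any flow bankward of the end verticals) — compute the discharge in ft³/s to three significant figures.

Panel 1-2: Δb = 35.8 ft, d̄ = (1.68+5.96)/2 = 3.82, v̄ = (0.85+2.00)/2 = 1.425 → q = 35.8×3.82×1.425 = 194.9 ft³/s
Panel 2-3: Δb = 17.1 ft, d̄ = (5.96+1.62)/2 = 3.79, v̄ = (2.00+0.93)/2 = 1.465 → q = 17.1×3.79×1.465 = 94.95 ft³/s
Q = Σ q = 289.8 ft³/s

290 ft³/s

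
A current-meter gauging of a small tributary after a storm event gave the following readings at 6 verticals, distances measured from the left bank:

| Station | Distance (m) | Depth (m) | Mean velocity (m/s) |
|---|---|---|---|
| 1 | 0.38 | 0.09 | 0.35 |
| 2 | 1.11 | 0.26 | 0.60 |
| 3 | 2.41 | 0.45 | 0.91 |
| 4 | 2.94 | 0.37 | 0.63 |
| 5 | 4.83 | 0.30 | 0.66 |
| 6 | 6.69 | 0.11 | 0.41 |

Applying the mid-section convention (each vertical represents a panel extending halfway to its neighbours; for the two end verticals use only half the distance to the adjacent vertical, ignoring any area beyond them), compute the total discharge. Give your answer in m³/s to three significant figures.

w_1 = (1.11 − 0.38)/2 = 0.365 m; q_1 = 0.35 × 0.09 × 0.365 = 0.01150 m³/s
w_2 = (2.41 − 0.38)/2 = 1.015 m; q_2 = 0.60 × 0.26 × 1.015 = 0.1583 m³/s
w_3 = (2.94 − 1.11)/2 = 0.915 m; q_3 = 0.91 × 0.45 × 0.915 = 0.3747 m³/s
w_4 = (4.83 − 2.41)/2 = 1.21 m; q_4 = 0.63 × 0.37 × 1.21 = 0.2821 m³/s
w_5 = (6.69 − 2.94)/2 = 1.875 m; q_5 = 0.66 × 0.30 × 1.875 = 0.3713 m³/s
w_6 = (6.69 − 4.83)/2 = 0.93 m; q_6 = 0.41 × 0.11 × 0.93 = 0.04194 m³/s
Q = Σ qᵢ = 1.240 m³/s

1.24 m³/s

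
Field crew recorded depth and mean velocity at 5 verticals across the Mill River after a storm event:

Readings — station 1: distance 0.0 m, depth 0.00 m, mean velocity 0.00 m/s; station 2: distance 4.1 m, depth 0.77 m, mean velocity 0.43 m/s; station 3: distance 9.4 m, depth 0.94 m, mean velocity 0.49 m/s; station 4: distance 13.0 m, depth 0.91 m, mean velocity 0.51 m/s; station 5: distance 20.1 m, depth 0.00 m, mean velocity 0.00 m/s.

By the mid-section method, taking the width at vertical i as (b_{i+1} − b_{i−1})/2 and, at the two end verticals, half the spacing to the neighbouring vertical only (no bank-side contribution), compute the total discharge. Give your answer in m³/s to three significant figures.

w_2 = (9.4 − 0.0)/2 = 4.7 m; q_2 = 0.43 × 0.77 × 4.7 = 1.556 m³/s
w_3 = (13.0 − 4.1)/2 = 4.45 m; q_3 = 0.49 × 0.94 × 4.45 = 2.050 m³/s
w_4 = (20.1 − 9.4)/2 = 5.35 m; q_4 = 0.51 × 0.91 × 5.35 = 2.483 m³/s
Stations 1, 5 contribute zero (depth or velocity is 0).
Q = Σ qᵢ = 6.089 m³/s

6.09 m³/s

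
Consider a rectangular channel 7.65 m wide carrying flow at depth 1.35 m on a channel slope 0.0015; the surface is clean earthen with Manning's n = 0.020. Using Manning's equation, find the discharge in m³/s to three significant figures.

20.0 m³/s

A = b·y = 7.65 × 1.35 = 10.33 m²
P = b + 2y = 7.65 + 2×1.35 = 10.35 m
R = A/P = 10.33/10.35 = 0.9978 m
Q = (1/n)·A·R^(2/3)·S^(1/2) = (1/0.020) × 10.33 × 0.9978^(2/3) × 0.0015^(1/2) = 19.97 m³/s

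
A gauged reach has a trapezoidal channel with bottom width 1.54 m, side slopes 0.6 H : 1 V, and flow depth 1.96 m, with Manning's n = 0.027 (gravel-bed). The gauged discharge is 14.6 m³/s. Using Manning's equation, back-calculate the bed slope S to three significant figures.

0.00659

A = (b + z·y)·y = (1.54 + 0.6×1.96)×1.96 = 5.323 m²
P = b + 2y√(1+z²) = 1.54 + 2×1.96×√(1+0.6²) = 6.111 m
R = A/P = 5.323/6.111 = 0.8710 m
S = (Q·n / (1·A·R^(2/3)))² = (14.6×0.027 / (1×5.323×0.9121))² = 0.006592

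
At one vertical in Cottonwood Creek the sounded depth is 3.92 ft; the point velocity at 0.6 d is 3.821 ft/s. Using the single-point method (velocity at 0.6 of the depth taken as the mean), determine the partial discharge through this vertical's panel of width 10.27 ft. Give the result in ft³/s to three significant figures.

v̄ = v₀.₆ = 3.821 ft/s
q = v̄ × d × w = 3.821 × 3.92 × 10.27 = 153.8 ft³/s

154 ft³/s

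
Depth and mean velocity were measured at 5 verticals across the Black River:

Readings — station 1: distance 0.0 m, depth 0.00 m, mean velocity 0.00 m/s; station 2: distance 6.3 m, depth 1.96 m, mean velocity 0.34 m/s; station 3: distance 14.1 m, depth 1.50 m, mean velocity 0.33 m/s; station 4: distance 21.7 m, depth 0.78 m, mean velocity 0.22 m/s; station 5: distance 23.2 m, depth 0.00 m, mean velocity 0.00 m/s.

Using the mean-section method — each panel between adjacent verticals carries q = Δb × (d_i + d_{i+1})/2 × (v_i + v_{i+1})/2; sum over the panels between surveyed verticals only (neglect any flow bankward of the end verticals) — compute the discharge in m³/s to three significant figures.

Panel 1-2: Δb = 6.3 m, d̄ = (0.00+1.96)/2 = 0.98, v̄ = (0.00+0.34)/2 = 0.17 → q = 6.3×0.98×0.17 = 1.050 m³/s
Panel 2-3: Δb = 7.8 m, d̄ = (1.96+1.50)/2 = 1.73, v̄ = (0.34+0.33)/2 = 0.335 → q = 7.8×1.73×0.335 = 4.520 m³/s
Panel 3-4: Δb = 7.6 m, d̄ = (1.50+0.78)/2 = 1.14, v̄ = (0.33+0.22)/2 = 0.275 → q = 7.6×1.14×0.275 = 2.383 m³/s
Panel 4-5: Δb = 1.5 m, d̄ = (0.78+0.00)/2 = 0.39, v̄ = (0.22+0.00)/2 = 0.11 → q = 1.5×0.39×0.11 = 0.06435 m³/s
Q = Σ q = 8.017 m³/s

8.02 m³/s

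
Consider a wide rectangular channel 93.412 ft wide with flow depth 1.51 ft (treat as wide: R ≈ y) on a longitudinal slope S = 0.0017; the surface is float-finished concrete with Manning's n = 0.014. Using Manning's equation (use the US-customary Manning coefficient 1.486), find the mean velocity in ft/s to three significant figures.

5.76 ft/s

A = b·y = 93.412 × 1.51 = 141.1 ft²
Wide channel: R ≈ y = 1.51 ft
Q = (1.486/n)·A·R^(2/3)·S^(1/2) = (1.486/0.014) × 141.1 × 1.510^(2/3) × 0.0017^(1/2) = 812.5 ft³/s
V = Q/A = 812.5/141.1 = 5.760 ft/s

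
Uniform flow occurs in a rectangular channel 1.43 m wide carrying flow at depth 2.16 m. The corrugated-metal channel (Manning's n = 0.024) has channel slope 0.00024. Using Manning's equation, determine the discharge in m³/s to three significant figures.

A = b·y = 1.43 × 2.16 = 3.089 m²
P = b + 2y = 1.43 + 2×2.16 = 5.750 m
R = A/P = 3.089/5.750 = 0.5372 m
Q = (1/n)·A·R^(2/3)·S^(1/2) = (1/0.024) × 3.089 × 0.5372^(2/3) × 0.00024^(1/2) = 1.318 m³/s

1.32 m³/s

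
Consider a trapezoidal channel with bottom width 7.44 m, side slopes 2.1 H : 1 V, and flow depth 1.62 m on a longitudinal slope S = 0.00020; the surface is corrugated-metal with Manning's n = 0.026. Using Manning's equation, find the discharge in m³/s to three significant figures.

10.6 m³/s

A = (b + z·y)·y = (7.44 + 2.1×1.62)×1.62 = 17.56 m²
P = b + 2y√(1+z²) = 7.44 + 2×1.62×√(1+2.1²) = 14.98 m
R = A/P = 17.56/14.98 = 1.173 m
Q = (1/n)·A·R^(2/3)·S^(1/2) = (1/0.026) × 17.56 × 1.173^(2/3) × 0.00020^(1/2) = 10.62 m³/s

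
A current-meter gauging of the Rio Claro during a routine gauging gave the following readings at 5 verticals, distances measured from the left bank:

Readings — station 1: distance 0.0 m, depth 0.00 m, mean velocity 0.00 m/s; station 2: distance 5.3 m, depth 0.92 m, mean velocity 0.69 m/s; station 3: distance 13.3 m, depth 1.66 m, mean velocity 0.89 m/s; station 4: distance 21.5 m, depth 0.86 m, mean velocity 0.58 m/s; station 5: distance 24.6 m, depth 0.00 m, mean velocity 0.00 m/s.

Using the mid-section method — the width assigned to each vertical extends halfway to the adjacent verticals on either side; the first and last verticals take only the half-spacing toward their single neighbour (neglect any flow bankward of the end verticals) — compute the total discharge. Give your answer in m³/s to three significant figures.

19.0 m³/s

w_2 = (13.3 − 0.0)/2 = 6.65 m; q_2 = 0.69 × 0.92 × 6.65 = 4.221 m³/s
w_3 = (21.5 − 5.3)/2 = 8.1 m; q_3 = 0.89 × 1.66 × 8.1 = 11.97 m³/s
w_4 = (24.6 − 13.3)/2 = 5.65 m; q_4 = 0.58 × 0.86 × 5.65 = 2.818 m³/s
Stations 1, 5 contribute zero (depth or velocity is 0).
Q = Σ qᵢ = 19.01 m³/s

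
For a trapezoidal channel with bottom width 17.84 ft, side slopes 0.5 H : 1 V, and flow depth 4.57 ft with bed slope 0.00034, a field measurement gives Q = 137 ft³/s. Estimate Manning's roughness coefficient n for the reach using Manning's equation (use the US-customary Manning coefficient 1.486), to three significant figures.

A = (b + z·y)·y = (17.84 + 0.5×4.57)×4.57 = 91.97 ft²
P = b + 2y√(1+z²) = 17.84 + 2×4.57×√(1+0.5²) = 28.06 ft
R = A/P = 91.97/28.06 = 3.278 ft
n = (1.486/Q)·A·R^(2/3)·S^(1/2) = (1.486/137) × 91.97 × 2.207 × 0.01844 = 0.04059

0.0406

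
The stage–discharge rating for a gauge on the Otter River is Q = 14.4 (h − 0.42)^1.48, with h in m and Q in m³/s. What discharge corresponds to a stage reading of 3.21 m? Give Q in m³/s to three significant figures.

65.7 m³/s

Q = 14.4 × (3.21 − 0.42)^1.48 = 14.4 × 2.79^1.48 = 65.74 m³/s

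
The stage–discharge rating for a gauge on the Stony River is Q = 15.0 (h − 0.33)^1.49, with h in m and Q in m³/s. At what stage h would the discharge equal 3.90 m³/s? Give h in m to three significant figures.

0.735 m

h − h₀ = (Q/C)^(1/b) = (3.90/15.0)^(1/1.49) = 0.4049 m
h = 0.33 + 0.4049 = 0.7349 m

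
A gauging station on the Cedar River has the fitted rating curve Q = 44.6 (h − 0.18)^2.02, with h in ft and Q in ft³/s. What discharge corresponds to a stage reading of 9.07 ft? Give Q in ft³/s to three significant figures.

Q = 44.6 × (9.07 − 0.18)^2.02 = 44.6 × 8.89^2.02 = 3682 ft³/s

3680 ft³/s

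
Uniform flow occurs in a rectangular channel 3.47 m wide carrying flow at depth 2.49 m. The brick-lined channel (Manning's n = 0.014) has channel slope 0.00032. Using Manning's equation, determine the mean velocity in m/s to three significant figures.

A = b·y = 3.47 × 2.49 = 8.640 m²
P = b + 2y = 3.47 + 2×2.49 = 8.450 m
R = A/P = 8.640/8.450 = 1.023 m
Q = (1/n)·A·R^(2/3)·S^(1/2) = (1/0.014) × 8.640 × 1.023^(2/3) × 0.00032^(1/2) = 11.21 m³/s
V = Q/A = 11.21/8.640 = 1.297 m/s

1.30 m/s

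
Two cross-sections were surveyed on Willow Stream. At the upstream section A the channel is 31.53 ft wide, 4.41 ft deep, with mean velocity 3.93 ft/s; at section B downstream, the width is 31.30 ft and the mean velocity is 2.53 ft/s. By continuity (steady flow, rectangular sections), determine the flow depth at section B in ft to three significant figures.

6.90 ft

Q = A₁V₁ = (31.53×4.41) × 3.93 = 546.5 ft³/s
d₂ = Q/(b₂ V₂) = 546.5/(31.30×2.53) = 6.901 ft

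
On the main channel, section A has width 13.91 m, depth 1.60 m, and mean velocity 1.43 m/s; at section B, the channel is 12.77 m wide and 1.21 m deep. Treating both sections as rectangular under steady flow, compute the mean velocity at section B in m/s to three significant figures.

2.06 m/s

Q = A₁V₁ = (13.91×1.60) × 1.43 = 31.83 m³/s
A₂ = 12.77 × 1.21 = 15.45 m²
V₂ = Q/A₂ = 31.83/15.45 = 2.060 m/s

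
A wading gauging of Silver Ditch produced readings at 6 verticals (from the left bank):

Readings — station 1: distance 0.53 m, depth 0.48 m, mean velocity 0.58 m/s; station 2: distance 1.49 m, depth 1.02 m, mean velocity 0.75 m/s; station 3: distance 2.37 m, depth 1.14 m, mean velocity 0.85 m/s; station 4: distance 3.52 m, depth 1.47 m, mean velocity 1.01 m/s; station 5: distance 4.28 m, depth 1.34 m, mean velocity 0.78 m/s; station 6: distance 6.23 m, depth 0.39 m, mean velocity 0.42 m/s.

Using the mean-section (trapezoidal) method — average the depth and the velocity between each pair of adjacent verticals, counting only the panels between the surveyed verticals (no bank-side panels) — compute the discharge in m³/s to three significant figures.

Panel 1-2: Δb = 0.96 m, d̄ = (0.48+1.02)/2 = 0.75, v̄ = (0.58+0.75)/2 = 0.665 → q = 0.96×0.75×0.665 = 0.4788 m³/s
Panel 2-3: Δb = 0.88 m, d̄ = (1.02+1.14)/2 = 1.08, v̄ = (0.75+0.85)/2 = 0.8 → q = 0.88×1.08×0.8 = 0.7603 m³/s
Panel 3-4: Δb = 1.15 m, d̄ = (1.14+1.47)/2 = 1.305, v̄ = (0.85+1.01)/2 = 0.93 → q = 1.15×1.305×0.93 = 1.396 m³/s
Panel 4-5: Δb = 0.76 m, d̄ = (1.47+1.34)/2 = 1.405, v̄ = (1.01+0.78)/2 = 0.895 → q = 0.76×1.405×0.895 = 0.9557 m³/s
Panel 5-6: Δb = 1.95 m, d̄ = (1.34+0.39)/2 = 0.865, v̄ = (0.78+0.42)/2 = 0.6 → q = 1.95×0.865×0.6 = 1.012 m³/s
Q = Σ q = 4.603 m³/s

4.60 m³/s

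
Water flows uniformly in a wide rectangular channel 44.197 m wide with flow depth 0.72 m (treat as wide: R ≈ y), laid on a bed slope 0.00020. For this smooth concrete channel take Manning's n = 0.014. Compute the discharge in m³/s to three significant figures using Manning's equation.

25.8 m³/s

A = b·y = 44.197 × 0.72 = 31.82 m²
Wide channel: R ≈ y = 0.72 m
Q = (1/n)·A·R^(2/3)·S^(1/2) = (1/0.014) × 31.82 × 0.7200^(2/3) × 0.00020^(1/2) = 25.82 m³/s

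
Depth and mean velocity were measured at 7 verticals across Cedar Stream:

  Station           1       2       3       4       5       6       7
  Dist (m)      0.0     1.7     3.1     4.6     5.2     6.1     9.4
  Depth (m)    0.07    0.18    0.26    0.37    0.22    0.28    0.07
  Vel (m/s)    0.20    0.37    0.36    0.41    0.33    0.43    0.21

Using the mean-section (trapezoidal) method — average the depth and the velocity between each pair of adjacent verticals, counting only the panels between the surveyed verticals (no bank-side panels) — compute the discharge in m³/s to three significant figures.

Panel 1-2: Δb = 1.7 m, d̄ = (0.07+0.18)/2 = 0.125, v̄ = (0.20+0.37)/2 = 0.285 → q = 1.7×0.125×0.285 = 0.06056 m³/s
Panel 2-3: Δb = 1.4 m, d̄ = (0.18+0.26)/2 = 0.22, v̄ = (0.37+0.36)/2 = 0.365 → q = 1.4×0.22×0.365 = 0.1124 m³/s
Panel 3-4: Δb = 1.5 m, d̄ = (0.26+0.37)/2 = 0.315, v̄ = (0.36+0.41)/2 = 0.385 → q = 1.5×0.315×0.385 = 0.1819 m³/s
Panel 4-5: Δb = 0.6 m, d̄ = (0.37+0.22)/2 = 0.295, v̄ = (0.41+0.33)/2 = 0.37 → q = 0.6×0.295×0.37 = 0.06549 m³/s
Panel 5-6: Δb = 0.9 m, d̄ = (0.22+0.28)/2 = 0.25, v̄ = (0.33+0.43)/2 = 0.38 → q = 0.9×0.25×0.38 = 0.08550 m³/s
Panel 6-7: Δb = 3.3 m, d̄ = (0.28+0.07)/2 = 0.175, v̄ = (0.43+0.21)/2 = 0.32 → q = 3.3×0.175×0.32 = 0.1848 m³/s
Q = Σ q = 0.6907 m³/s

0.691 m³/s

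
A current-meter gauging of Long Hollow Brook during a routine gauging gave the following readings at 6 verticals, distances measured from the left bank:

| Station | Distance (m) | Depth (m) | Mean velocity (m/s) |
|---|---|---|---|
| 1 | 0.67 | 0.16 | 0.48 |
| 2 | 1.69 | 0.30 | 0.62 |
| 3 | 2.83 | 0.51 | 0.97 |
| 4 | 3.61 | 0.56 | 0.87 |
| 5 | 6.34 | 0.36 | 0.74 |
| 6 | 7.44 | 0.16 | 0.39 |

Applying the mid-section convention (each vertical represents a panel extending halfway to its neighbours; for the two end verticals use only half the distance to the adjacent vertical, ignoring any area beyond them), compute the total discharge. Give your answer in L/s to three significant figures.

w_1 = (1.69 − 0.67)/2 = 0.51 m; q_1 = 0.48 × 0.16 × 0.51 = 0.03917 m³/s
w_2 = (2.83 − 0.67)/2 = 1.08 m; q_2 = 0.62 × 0.30 × 1.08 = 0.2009 m³/s
w_3 = (3.61 − 1.69)/2 = 0.96 m; q_3 = 0.97 × 0.51 × 0.96 = 0.4749 m³/s
w_4 = (6.34 − 2.83)/2 = 1.755 m; q_4 = 0.87 × 0.56 × 1.755 = 0.8550 m³/s
w_5 = (7.44 − 3.61)/2 = 1.915 m; q_5 = 0.74 × 0.36 × 1.915 = 0.5102 m³/s
w_6 = (7.44 − 6.34)/2 = 0.55 m; q_6 = 0.39 × 0.16 × 0.55 = 0.03432 m³/s
Q = Σ qᵢ = 2.114 m³/s
= 2.114 × 1000 = 2114 L/s

2110 L/s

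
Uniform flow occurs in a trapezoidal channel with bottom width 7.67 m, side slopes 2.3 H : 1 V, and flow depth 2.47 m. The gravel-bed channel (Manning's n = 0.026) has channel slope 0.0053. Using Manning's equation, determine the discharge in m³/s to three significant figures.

A = (b + z·y)·y = (7.67 + 2.3×2.47)×2.47 = 32.98 m²
P = b + 2y√(1+z²) = 7.67 + 2×2.47×√(1+2.3²) = 20.06 m
R = A/P = 32.98/20.06 = 1.644 m
Q = (1/n)·A·R^(2/3)·S^(1/2) = (1/0.026) × 32.98 × 1.644^(2/3) × 0.0053^(1/2) = 128.6 m³/s

129 m³/s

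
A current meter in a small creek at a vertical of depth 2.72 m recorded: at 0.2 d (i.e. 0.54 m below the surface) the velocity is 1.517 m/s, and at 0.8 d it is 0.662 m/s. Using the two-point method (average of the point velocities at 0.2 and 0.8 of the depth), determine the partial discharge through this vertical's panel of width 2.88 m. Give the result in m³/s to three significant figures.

8.53 m³/s

v̄ = (1.517 + 0.662) / 2 = 1.090 m/s
q = v̄ × d × w = 1.090 × 2.72 × 2.88 = 8.535 m³/s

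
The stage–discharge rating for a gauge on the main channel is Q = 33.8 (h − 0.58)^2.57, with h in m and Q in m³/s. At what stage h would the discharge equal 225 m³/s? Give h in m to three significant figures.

2.67 m

h − h₀ = (Q/C)^(1/b) = (225/33.8)^(1/2.57) = 2.091 m
h = 0.58 + 2.091 = 2.671 m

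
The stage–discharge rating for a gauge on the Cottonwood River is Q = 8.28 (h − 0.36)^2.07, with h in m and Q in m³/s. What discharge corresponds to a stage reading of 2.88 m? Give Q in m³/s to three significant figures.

56.1 m³/s

Q = 8.28 × (2.88 − 0.36)^2.07 = 8.28 × 2.52^2.07 = 56.10 m³/s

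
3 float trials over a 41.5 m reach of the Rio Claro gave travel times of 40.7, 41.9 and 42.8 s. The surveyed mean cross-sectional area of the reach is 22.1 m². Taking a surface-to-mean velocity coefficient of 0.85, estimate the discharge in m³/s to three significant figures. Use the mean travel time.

t̄ = (40.7 + 41.9 + 42.8) / 3 = 41.8 s
v_surface = L / t̄ = 41.5 / 41.8 = 0.9928 m/s
v_mean = 0.85 × 0.9928 = 0.8439 m/s
Q = A × v_mean = 22.1 × 0.8439 = 18.65 m³/s

18.7 m³/s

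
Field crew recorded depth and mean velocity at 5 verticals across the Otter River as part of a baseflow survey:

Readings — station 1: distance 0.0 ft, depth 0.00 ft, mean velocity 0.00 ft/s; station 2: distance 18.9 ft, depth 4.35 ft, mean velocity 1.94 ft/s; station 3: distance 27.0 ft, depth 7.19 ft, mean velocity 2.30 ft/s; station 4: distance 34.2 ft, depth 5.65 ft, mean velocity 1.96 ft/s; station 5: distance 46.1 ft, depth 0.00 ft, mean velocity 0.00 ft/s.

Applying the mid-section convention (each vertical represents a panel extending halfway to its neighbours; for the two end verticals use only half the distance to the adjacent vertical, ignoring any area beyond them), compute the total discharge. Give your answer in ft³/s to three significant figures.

346 ft³/s

w_2 = (27.0 − 0.0)/2 = 13.5 ft; q_2 = 1.94 × 4.35 × 13.5 = 113.9 ft³/s
w_3 = (34.2 − 18.9)/2 = 7.65 ft; q_3 = 2.30 × 7.19 × 7.65 = 126.5 ft³/s
w_4 = (46.1 − 27.0)/2 = 9.55 ft; q_4 = 1.96 × 5.65 × 9.55 = 105.8 ft³/s
Stations 1, 5 contribute zero (depth or velocity is 0).
Q = Σ qᵢ = 346.2 ft³/s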